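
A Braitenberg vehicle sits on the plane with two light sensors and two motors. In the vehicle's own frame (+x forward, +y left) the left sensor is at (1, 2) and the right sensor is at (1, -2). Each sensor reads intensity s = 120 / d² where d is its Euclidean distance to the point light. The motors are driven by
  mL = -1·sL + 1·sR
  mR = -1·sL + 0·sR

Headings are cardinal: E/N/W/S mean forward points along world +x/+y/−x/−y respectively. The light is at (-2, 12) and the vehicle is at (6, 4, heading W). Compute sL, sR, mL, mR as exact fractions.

120/149 24/17 1536/2533 -120/149

left sensor world pos  = (5, 2); dL² = 149
right sensor world pos = (5, 6); dR² = 85
sL = 120/149 = 120/149
sR = 120/85 = 24/17
mL = -1·sL + 1·sR = 1536/2533
mR = -1·sL + 0·sR = -120/149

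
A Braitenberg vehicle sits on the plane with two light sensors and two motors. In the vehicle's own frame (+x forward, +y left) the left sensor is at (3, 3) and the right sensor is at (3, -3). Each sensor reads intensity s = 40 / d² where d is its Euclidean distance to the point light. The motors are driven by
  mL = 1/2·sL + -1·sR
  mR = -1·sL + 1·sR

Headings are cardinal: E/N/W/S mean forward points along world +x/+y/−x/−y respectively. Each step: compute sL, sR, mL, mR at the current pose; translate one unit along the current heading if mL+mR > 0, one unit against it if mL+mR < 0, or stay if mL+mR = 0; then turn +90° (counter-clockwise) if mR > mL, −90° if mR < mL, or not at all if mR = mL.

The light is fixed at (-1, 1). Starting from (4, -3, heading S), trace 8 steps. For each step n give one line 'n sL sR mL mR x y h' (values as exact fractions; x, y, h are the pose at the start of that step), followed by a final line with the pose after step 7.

0 40/113 40/53 -3460/5989 2400/5989 4 -3 S
1 5/8 2/5 -7/80 -9/40 4 -2 E
2 8/17 40/37 -532/629 384/629 3 -2 S
3 4/5 20/37 -26/185 -48/185 3 -1 E
4 40/61 8/5 -388/305 288/305 2 -1 S
5 1 10/13 -7/26 -3/13 2 0 E
6 8 40/29 76/29 -192/29 1 0 N
7 20/13 4/5 -2/65 -48/65 1 -1 E
final 0 -1 S

n=0: pose=(4,-3,S); sL=40/113, sR=40/53; mL=-3460/5989, mR=2400/5989; mL+mR=-20/113 → advance -1; mR−mL=5860/5989 → turn +1·90°
n=1: pose=(4,-2,E); sL=5/8, sR=2/5; mL=-7/80, mR=-9/40; mL+mR=-5/16 → advance -1; mR−mL=-11/80 → turn -1·90°
n=2: pose=(3,-2,S); sL=8/17, sR=40/37; mL=-532/629, mR=384/629; mL+mR=-4/17 → advance -1; mR−mL=916/629 → turn +1·90°
n=3: pose=(3,-1,E); sL=4/5, sR=20/37; mL=-26/185, mR=-48/185; mL+mR=-2/5 → advance -1; mR−mL=-22/185 → turn -1·90°
n=4: pose=(2,-1,S); sL=40/61, sR=8/5; mL=-388/305, mR=288/305; mL+mR=-20/61 → advance -1; mR−mL=676/305 → turn +1·90°
n=5: pose=(2,0,E); sL=1, sR=10/13; mL=-7/26, mR=-3/13; mL+mR=-1/2 → advance -1; mR−mL=1/26 → turn +1·90°
n=6: pose=(1,0,N); sL=8, sR=40/29; mL=76/29, mR=-192/29; mL+mR=-4 → advance -1; mR−mL=-268/29 → turn -1·90°
n=7: pose=(1,-1,E); sL=20/13, sR=4/5; mL=-2/65, mR=-48/65; mL+mR=-10/13 → advance -1; mR−mL=-46/65 → turn -1·90°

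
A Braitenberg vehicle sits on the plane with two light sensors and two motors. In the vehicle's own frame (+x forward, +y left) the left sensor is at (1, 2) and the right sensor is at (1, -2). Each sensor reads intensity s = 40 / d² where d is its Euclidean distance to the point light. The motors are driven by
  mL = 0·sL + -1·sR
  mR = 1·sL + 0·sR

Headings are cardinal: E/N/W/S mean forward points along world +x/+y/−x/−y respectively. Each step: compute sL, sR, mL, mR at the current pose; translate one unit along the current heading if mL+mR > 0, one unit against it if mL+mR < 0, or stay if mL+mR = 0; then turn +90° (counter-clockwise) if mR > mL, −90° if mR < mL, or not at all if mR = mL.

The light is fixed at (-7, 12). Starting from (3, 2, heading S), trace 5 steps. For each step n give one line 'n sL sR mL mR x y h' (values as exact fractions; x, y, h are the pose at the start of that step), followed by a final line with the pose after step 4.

n=0: pose=(3,2,S); sL=8/53, sR=8/37; mL=-8/37, mR=8/53; mL+mR=-128/1961 → advance -1; mR−mL=720/1961 → turn +1·90°
n=1: pose=(3,3,E); sL=4/17, sR=20/121; mL=-20/121, mR=4/17; mL+mR=144/2057 → advance +1; mR−mL=824/2057 → turn +1·90°
n=2: pose=(4,3,N); sL=8/29, sR=40/233; mL=-40/233, mR=8/29; mL+mR=704/6757 → advance +1; mR−mL=3024/6757 → turn +1·90°
n=3: pose=(4,4,W); sL=1/5, sR=5/17; mL=-5/17, mR=1/5; mL+mR=-8/85 → advance -1; mR−mL=42/85 → turn +1·90°
n=4: pose=(5,4,S); sL=40/277, sR=40/181; mL=-40/181, mR=40/277; mL+mR=-3840/50137 → advance -1; mR−mL=18320/50137 → turn +1·90°

0 8/53 8/37 -8/37 8/53 3 2 S
1 4/17 20/121 -20/121 4/17 3 3 E
2 8/29 40/233 -40/233 8/29 4 3 N
3 1/5 5/17 -5/17 1/5 4 4 W
4 40/277 40/181 -40/181 40/277 5 4 S
final 5 5 E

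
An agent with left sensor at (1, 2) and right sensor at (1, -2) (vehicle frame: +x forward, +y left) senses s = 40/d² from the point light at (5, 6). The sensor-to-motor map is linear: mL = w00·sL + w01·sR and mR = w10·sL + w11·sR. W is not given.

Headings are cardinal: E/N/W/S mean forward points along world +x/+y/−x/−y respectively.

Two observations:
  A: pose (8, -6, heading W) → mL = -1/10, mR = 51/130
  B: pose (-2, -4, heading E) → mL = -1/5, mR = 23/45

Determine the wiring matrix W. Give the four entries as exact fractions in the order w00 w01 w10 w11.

obs A: pose=(8,-6,W) → sL=1/5, sR=5/13, mL=-1/10, mR=51/130
obs B: pose=(-2,-4,E) → sL=2/5, sR=2/9, mL=-1/5, mR=23/45
sensor matrix S = [[1/5, 5/13], [2/5, 2/9]]; det S = -64/585
solve [mL_A; mL_B] = S·[w00; w01] and [mR_A; mR_B] = S·[w10; w11]:
  w00 = -1/2, w01 = 0, w10 = 1, w11 = 1/2

-1/2 0 1 1/2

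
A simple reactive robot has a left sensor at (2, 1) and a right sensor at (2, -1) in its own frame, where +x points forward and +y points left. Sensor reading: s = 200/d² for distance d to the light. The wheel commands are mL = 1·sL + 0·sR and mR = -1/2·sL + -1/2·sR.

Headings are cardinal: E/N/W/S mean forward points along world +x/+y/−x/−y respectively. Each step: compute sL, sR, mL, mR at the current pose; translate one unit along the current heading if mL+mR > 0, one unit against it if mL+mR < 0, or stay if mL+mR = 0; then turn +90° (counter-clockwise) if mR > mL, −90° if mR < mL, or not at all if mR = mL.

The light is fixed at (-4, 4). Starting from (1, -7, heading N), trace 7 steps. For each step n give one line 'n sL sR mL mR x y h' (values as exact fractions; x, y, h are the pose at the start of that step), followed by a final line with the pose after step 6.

0 200/97 200/117 200/97 -21400/11349 1 -7 N
1 20/13 20/17 20/13 -300/221 1 -6 E
2 200/193 200/169 200/193 -36200/32617 2 -6 S
3 50/29 5/2 50/29 -245/116 2 -5 W
4 40/17 200/113 40/17 -3960/1921 3 -5 N
5 20/13 100/81 20/13 -1460/1053 3 -4 E
6 200/181 200/149 200/181 -33000/26969 4 -4 S
final 4 -3 W

n=0: pose=(1,-7,N); sL=200/97, sR=200/117; mL=200/97, mR=-21400/11349; mL+mR=2000/11349 → advance +1; mR−mL=-44800/11349 → turn -1·90°
n=1: pose=(1,-6,E); sL=20/13, sR=20/17; mL=20/13, mR=-300/221; mL+mR=40/221 → advance +1; mR−mL=-640/221 → turn -1·90°
n=2: pose=(2,-6,S); sL=200/193, sR=200/169; mL=200/193, mR=-36200/32617; mL+mR=-2400/32617 → advance -1; mR−mL=-70000/32617 → turn -1·90°
n=3: pose=(2,-5,W); sL=50/29, sR=5/2; mL=50/29, mR=-245/116; mL+mR=-45/116 → advance -1; mR−mL=-445/116 → turn -1·90°
n=4: pose=(3,-5,N); sL=40/17, sR=200/113; mL=40/17, mR=-3960/1921; mL+mR=560/1921 → advance +1; mR−mL=-8480/1921 → turn -1·90°
n=5: pose=(3,-4,E); sL=20/13, sR=100/81; mL=20/13, mR=-1460/1053; mL+mR=160/1053 → advance +1; mR−mL=-3080/1053 → turn -1·90°
n=6: pose=(4,-4,S); sL=200/181, sR=200/149; mL=200/181, mR=-33000/26969; mL+mR=-3200/26969 → advance -1; mR−mL=-62800/26969 → turn -1·90°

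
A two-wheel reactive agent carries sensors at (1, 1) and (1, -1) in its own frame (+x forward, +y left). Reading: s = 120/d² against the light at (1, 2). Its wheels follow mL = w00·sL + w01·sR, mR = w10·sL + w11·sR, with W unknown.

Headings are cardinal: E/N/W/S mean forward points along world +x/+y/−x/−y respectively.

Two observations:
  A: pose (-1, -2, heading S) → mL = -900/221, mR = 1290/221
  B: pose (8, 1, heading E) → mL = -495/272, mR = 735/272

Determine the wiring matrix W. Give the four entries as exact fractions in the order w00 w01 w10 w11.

-1/2 -1/2 1/2 1

obs A: pose=(-1,-2,S) → sL=60/13, sR=60/17, mL=-900/221, mR=1290/221
obs B: pose=(8,1,E) → sL=15/8, sR=30/17, mL=-495/272, mR=735/272
sensor matrix S = [[60/13, 60/17], [15/8, 30/17]]; det S = 675/442
solve [mL_A; mL_B] = S·[w00; w01] and [mR_A; mR_B] = S·[w10; w11]:
  w00 = -1/2, w01 = -1/2, w10 = 1/2, w11 = 1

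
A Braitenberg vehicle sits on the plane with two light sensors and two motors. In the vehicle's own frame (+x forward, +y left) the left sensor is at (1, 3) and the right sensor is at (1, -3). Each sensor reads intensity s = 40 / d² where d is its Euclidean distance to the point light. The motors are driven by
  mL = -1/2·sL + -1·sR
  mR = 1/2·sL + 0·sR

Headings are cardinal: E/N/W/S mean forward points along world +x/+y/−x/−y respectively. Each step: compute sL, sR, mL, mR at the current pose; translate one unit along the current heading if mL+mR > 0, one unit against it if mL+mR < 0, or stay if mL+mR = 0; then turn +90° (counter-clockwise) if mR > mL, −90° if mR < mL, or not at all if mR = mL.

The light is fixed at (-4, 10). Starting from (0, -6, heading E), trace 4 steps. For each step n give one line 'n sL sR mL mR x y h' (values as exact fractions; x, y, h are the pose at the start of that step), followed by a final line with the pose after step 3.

0 20/97 20/193 -3870/18721 10/97 0 -6 E
1 8/45 40/261 -316/1305 4/45 -1 -6 N
2 10/101 1/5 -126/505 5/101 -1 -7 W
3 40/373 8/65 -4284/24245 20/373 0 -7 S
final 0 -6 E

n=0: pose=(0,-6,E); sL=20/97, sR=20/193; mL=-3870/18721, mR=10/97; mL+mR=-20/193 → advance -1; mR−mL=5800/18721 → turn +1·90°
n=1: pose=(-1,-6,N); sL=8/45, sR=40/261; mL=-316/1305, mR=4/45; mL+mR=-40/261 → advance -1; mR−mL=48/145 → turn +1·90°
n=2: pose=(-1,-7,W); sL=10/101, sR=1/5; mL=-126/505, mR=5/101; mL+mR=-1/5 → advance -1; mR−mL=151/505 → turn +1·90°
n=3: pose=(0,-7,S); sL=40/373, sR=8/65; mL=-4284/24245, mR=20/373; mL+mR=-8/65 → advance -1; mR−mL=5584/24245 → turn +1·90°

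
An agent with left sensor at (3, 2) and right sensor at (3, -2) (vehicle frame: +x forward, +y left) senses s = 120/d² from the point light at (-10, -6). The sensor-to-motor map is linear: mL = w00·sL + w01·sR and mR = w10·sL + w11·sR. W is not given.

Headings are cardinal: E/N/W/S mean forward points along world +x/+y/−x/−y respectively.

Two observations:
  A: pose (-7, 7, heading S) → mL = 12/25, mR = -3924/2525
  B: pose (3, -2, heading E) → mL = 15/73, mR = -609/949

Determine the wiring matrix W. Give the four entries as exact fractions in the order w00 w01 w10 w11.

obs A: pose=(-7,7,S) → sL=24/25, sR=120/101, mL=12/25, mR=-3924/2525
obs B: pose=(3,-2,E) → sL=30/73, sR=6/13, mL=15/73, mR=-609/949
sensor matrix S = [[24/25, 120/101], [30/73, 6/13]]; det S = -108288/2396225
solve [mL_A; mL_B] = S·[w00; w01] and [mR_A; mR_B] = S·[w10; w11]:
  w00 = 1/2, w01 = 0, w10 = -1, w11 = -1/2

1/2 0 -1 -1/2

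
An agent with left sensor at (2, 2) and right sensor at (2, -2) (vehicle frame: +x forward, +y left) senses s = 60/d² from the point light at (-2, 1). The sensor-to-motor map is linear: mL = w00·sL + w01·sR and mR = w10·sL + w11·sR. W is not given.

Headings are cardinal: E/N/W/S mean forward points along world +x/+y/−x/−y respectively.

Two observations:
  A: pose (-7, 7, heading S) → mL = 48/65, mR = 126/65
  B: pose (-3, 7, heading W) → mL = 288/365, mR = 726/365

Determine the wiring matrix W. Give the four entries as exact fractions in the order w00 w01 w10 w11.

obs A: pose=(-7,7,S) → sL=12/5, sR=12/13, mL=48/65, mR=126/65
obs B: pose=(-3,7,W) → sL=12/5, sR=60/73, mL=288/365, mR=726/365
sensor matrix S = [[12/5, 12/13], [12/5, 60/73]]; det S = -1152/4745
solve [mL_A; mL_B] = S·[w00; w01] and [mR_A; mR_B] = S·[w10; w11]:
  w00 = 1/2, w01 = -1/2, w10 = 1, w11 = -1/2

1/2 -1/2 1 -1/2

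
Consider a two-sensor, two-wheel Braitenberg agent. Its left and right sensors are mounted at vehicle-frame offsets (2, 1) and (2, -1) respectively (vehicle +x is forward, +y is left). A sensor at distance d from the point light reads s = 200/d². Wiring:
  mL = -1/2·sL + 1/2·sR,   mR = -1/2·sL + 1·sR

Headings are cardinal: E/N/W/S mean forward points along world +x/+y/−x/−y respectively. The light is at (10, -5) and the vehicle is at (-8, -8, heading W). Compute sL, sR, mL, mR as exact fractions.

left sensor world pos  = (-10, -9); dL² = 416
right sensor world pos = (-10, -7); dR² = 404
sL = 200/416 = 25/52
sR = 200/404 = 50/101
mL = -1/2·sL + 1/2·sR = 75/10504
mR = -1/2·sL + 1·sR = 2675/10504

25/52 50/101 75/10504 2675/10504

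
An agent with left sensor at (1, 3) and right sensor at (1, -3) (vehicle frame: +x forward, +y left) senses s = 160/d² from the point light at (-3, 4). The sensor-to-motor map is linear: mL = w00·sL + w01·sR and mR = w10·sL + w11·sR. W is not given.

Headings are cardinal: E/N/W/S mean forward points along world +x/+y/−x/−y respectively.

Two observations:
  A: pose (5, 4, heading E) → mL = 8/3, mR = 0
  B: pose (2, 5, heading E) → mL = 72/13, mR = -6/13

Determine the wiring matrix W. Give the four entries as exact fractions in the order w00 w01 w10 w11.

obs A: pose=(5,4,E) → sL=16/9, sR=16/9, mL=8/3, mR=0
obs B: pose=(2,5,E) → sL=40/13, sR=4, mL=72/13, mR=-6/13
sensor matrix S = [[16/9, 16/9], [40/13, 4]]; det S = 64/39
solve [mL_A; mL_B] = S·[w00; w01] and [mR_A; mR_B] = S·[w10; w11]:
  w00 = 1/2, w01 = 1, w10 = 1/2, w11 = -1/2

1/2 1 1/2 -1/2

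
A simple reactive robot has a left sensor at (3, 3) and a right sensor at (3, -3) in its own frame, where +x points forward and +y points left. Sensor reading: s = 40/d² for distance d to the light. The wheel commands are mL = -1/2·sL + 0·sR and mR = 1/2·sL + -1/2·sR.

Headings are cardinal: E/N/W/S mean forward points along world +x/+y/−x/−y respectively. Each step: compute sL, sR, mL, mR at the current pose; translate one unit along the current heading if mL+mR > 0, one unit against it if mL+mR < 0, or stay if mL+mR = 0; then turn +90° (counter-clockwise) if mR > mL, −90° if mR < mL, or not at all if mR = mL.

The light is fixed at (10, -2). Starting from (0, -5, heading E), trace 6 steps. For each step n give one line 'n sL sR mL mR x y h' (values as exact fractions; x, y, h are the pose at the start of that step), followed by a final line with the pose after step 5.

0 40/49 8/17 -20/49 144/833 0 -5 E
1 10/49 5/8 -5/49 -165/784 -1 -5 N
2 8/13 40/113 -4/13 192/1469 -1 -6 E
3 20/113 20/41 -10/113 -720/4633 -2 -6 N
4 8/17 8/29 -4/17 48/493 -2 -7 E
5 2/13 5/13 -1/13 -3/26 -3 -7 N
final -3 -8 E

n=0: pose=(0,-5,E); sL=40/49, sR=8/17; mL=-20/49, mR=144/833; mL+mR=-4/17 → advance -1; mR−mL=484/833 → turn +1·90°
n=1: pose=(-1,-5,N); sL=10/49, sR=5/8; mL=-5/49, mR=-165/784; mL+mR=-5/16 → advance -1; mR−mL=-85/784 → turn -1·90°
n=2: pose=(-1,-6,E); sL=8/13, sR=40/113; mL=-4/13, mR=192/1469; mL+mR=-20/113 → advance -1; mR−mL=644/1469 → turn +1·90°
n=3: pose=(-2,-6,N); sL=20/113, sR=20/41; mL=-10/113, mR=-720/4633; mL+mR=-10/41 → advance -1; mR−mL=-310/4633 → turn -1·90°
n=4: pose=(-2,-7,E); sL=8/17, sR=8/29; mL=-4/17, mR=48/493; mL+mR=-4/29 → advance -1; mR−mL=164/493 → turn +1·90°
n=5: pose=(-3,-7,N); sL=2/13, sR=5/13; mL=-1/13, mR=-3/26; mL+mR=-5/26 → advance -1; mR−mL=-1/26 → turn -1·90°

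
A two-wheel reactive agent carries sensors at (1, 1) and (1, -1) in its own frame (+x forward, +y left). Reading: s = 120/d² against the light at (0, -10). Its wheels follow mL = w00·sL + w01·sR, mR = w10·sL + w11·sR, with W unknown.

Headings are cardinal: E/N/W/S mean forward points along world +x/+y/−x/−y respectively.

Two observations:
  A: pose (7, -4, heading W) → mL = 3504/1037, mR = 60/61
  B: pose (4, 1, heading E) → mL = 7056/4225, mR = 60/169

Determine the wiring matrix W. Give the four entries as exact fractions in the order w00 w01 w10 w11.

obs A: pose=(7,-4,W) → sL=120/61, sR=24/17, mL=3504/1037, mR=60/61
obs B: pose=(4,1,E) → sL=120/169, sR=24/25, mL=7056/4225, mR=60/169
sensor matrix S = [[120/61, 24/17], [120/169, 24/25]]; det S = 776448/876265
solve [mL_A; mL_B] = S·[w00; w01] and [mR_A; mR_B] = S·[w10; w11]:
  w00 = 1, w01 = 1, w10 = 1/2, w11 = 0

1 1 1/2 0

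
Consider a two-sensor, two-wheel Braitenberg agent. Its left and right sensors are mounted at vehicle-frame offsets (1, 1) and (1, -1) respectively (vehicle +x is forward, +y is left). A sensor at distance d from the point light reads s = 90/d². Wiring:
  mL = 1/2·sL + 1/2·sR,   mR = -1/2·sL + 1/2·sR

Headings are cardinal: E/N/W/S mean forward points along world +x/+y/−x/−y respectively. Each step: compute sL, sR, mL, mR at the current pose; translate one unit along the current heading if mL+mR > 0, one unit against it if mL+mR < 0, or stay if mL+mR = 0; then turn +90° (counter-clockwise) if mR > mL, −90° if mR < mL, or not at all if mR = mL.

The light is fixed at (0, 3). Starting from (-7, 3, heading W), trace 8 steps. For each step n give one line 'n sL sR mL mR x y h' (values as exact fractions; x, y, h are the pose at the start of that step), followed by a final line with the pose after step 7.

0 18/13 18/13 18/13 0 -7 3 W
1 45/41 9/5 297/205 72/205 -8 3 N
2 90/53 90/49 4590/2597 180/2597 -8 4 E
3 5/2 45/32 125/64 -35/64 -7 4 S
4 18/13 18/13 18/13 0 -7 3 W
5 45/41 9/5 297/205 72/205 -8 3 N
6 90/53 90/49 4590/2597 180/2597 -8 4 E
7 5/2 45/32 125/64 -35/64 -7 4 S
final -7 3 W

n=0: pose=(-7,3,W); sL=18/13, sR=18/13; mL=18/13, mR=0; mL+mR=18/13 → advance +1; mR−mL=-18/13 → turn -1·90°
n=1: pose=(-8,3,N); sL=45/41, sR=9/5; mL=297/205, mR=72/205; mL+mR=9/5 → advance +1; mR−mL=-45/41 → turn -1·90°
n=2: pose=(-8,4,E); sL=90/53, sR=90/49; mL=4590/2597, mR=180/2597; mL+mR=90/49 → advance +1; mR−mL=-90/53 → turn -1·90°
n=3: pose=(-7,4,S); sL=5/2, sR=45/32; mL=125/64, mR=-35/64; mL+mR=45/32 → advance +1; mR−mL=-5/2 → turn -1·90°
n=4: pose=(-7,3,W); sL=18/13, sR=18/13; mL=18/13, mR=0; mL+mR=18/13 → advance +1; mR−mL=-18/13 → turn -1·90°
n=5: pose=(-8,3,N); sL=45/41, sR=9/5; mL=297/205, mR=72/205; mL+mR=9/5 → advance +1; mR−mL=-45/41 → turn -1·90°
n=6: pose=(-8,4,E); sL=90/53, sR=90/49; mL=4590/2597, mR=180/2597; mL+mR=90/49 → advance +1; mR−mL=-90/53 → turn -1·90°
n=7: pose=(-7,4,S); sL=5/2, sR=45/32; mL=125/64, mR=-35/64; mL+mR=45/32 → advance +1; mR−mL=-5/2 → turn -1·90°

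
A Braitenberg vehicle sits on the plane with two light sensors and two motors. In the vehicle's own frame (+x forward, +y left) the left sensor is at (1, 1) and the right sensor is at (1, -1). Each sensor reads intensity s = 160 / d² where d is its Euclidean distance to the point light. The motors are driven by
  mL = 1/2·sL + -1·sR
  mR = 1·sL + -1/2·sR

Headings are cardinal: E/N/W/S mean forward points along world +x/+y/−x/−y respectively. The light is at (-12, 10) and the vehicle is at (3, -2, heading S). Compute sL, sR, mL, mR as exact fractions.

left sensor world pos  = (4, -3); dL² = 425
right sensor world pos = (2, -3); dR² = 365
sL = 160/425 = 32/85
sR = 160/365 = 32/73
mL = 1/2·sL + -1·sR = -1552/6205
mR = 1·sL + -1/2·sR = 976/6205

32/85 32/73 -1552/6205 976/6205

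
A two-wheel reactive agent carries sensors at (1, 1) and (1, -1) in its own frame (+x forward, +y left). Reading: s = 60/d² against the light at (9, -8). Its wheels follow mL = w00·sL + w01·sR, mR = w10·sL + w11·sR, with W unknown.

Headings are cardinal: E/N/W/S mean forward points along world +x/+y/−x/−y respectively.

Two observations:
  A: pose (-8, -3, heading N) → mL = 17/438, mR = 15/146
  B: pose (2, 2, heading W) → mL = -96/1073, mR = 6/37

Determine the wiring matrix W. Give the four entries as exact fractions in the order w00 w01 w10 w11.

obs A: pose=(-8,-3,N) → sL=1/6, sR=15/73, mL=17/438, mR=15/146
obs B: pose=(2,2,W) → sL=12/29, sR=12/37, mL=-96/1073, mR=6/37
sensor matrix S = [[1/6, 15/73], [12/29, 12/37]]; det S = -2426/78329
solve [mL_A; mL_B] = S·[w00; w01] and [mR_A; mR_B] = S·[w10; w11]:
  w00 = -1, w01 = 1, w10 = 0, w11 = 1/2

-1 1 0 1/2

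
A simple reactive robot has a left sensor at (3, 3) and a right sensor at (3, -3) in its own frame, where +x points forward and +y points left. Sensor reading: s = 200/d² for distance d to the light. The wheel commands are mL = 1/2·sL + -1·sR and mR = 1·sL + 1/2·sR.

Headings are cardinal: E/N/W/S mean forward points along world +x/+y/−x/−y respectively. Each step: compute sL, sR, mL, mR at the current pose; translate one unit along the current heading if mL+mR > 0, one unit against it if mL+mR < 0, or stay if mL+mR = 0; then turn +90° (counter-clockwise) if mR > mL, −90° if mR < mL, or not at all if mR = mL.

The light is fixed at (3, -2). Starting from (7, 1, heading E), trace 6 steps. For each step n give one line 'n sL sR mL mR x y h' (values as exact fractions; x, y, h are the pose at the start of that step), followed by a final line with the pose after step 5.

n=0: pose=(7,1,E); sL=40/17, sR=200/49; mL=-2420/833, mR=3660/833; mL+mR=1240/833 → advance +1; mR−mL=6080/833 → turn +1·90°
n=1: pose=(8,1,N); sL=5, sR=2; mL=1/2, mR=6; mL+mR=13/2 → advance +1; mR−mL=11/2 → turn +1·90°
n=2: pose=(8,2,W); sL=40, sR=200/53; mL=860/53, mR=2220/53; mL+mR=3080/53 → advance +1; mR−mL=1360/53 → turn +1·90°
n=3: pose=(7,2,S); sL=4, sR=100; mL=-98, mR=54; mL+mR=-44 → advance -1; mR−mL=152 → turn +1·90°
n=4: pose=(7,3,E); sL=200/113, sR=200/53; mL=-17300/5989, mR=21900/5989; mL+mR=4600/5989 → advance +1; mR−mL=39200/5989 → turn +1·90°
n=5: pose=(8,3,N); sL=50/17, sR=25/16; mL=-25/272, mR=2025/544; mL+mR=1975/544 → advance +1; mR−mL=2075/544 → turn +1·90°

0 40/17 200/49 -2420/833 3660/833 7 1 E
1 5 2 1/2 6 8 1 N
2 40 200/53 860/53 2220/53 8 2 W
3 4 100 -98 54 7 2 S
4 200/113 200/53 -17300/5989 21900/5989 7 3 E
5 50/17 25/16 -25/272 2025/544 8 3 N
final 8 4 W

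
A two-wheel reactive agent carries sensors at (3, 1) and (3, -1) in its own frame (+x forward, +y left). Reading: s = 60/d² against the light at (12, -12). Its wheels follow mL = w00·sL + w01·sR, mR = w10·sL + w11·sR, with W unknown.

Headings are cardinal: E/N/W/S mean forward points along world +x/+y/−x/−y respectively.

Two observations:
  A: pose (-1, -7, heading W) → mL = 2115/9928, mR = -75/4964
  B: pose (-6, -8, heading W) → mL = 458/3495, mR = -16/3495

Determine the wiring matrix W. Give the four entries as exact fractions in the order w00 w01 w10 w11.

1/2 1/2 -1 1

obs A: pose=(-1,-7,W) → sL=15/68, sR=15/73, mL=2115/9928, mR=-75/4964
obs B: pose=(-6,-8,W) → sL=2/15, sR=30/233, mL=458/3495, mR=-16/3495
sensor matrix S = [[15/68, 15/73], [2/15, 30/233]]; det S = 581/578306
solve [mL_A; mL_B] = S·[w00; w01] and [mR_A; mR_B] = S·[w10; w11]:
  w00 = 1/2, w01 = 1/2, w10 = -1, w11 = 1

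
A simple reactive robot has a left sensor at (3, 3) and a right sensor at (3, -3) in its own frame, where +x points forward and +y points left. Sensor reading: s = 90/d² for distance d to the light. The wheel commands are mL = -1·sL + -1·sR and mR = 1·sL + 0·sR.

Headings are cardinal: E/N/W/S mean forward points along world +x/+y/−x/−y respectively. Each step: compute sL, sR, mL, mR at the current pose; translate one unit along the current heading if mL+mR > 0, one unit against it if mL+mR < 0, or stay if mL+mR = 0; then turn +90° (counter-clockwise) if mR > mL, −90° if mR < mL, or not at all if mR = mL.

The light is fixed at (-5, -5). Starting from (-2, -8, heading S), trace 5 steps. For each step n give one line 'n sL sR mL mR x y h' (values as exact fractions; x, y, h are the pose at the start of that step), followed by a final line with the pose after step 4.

n=0: pose=(-2,-8,S); sL=5/4, sR=5/2; mL=-15/4, mR=5/4; mL+mR=-5/2 → advance -1; mR−mL=5 → turn +1·90°
n=1: pose=(-2,-7,E); sL=90/37, sR=90/61; mL=-8820/2257, mR=90/37; mL+mR=-90/61 → advance -1; mR−mL=14310/2257 → turn +1·90°
n=2: pose=(-3,-7,N); sL=45, sR=45/13; mL=-630/13, mR=45; mL+mR=-45/13 → advance -1; mR−mL=1215/13 → turn +1·90°
n=3: pose=(-3,-8,W); sL=90/37, sR=90; mL=-3420/37, mR=90/37; mL+mR=-90 → advance -1; mR−mL=3510/37 → turn +1·90°
n=4: pose=(-2,-8,S); sL=5/4, sR=5/2; mL=-15/4, mR=5/4; mL+mR=-5/2 → advance -1; mR−mL=5 → turn +1·90°

0 5/4 5/2 -15/4 5/4 -2 -8 S
1 90/37 90/61 -8820/2257 90/37 -2 -7 E
2 45 45/13 -630/13 45 -3 -7 N
3 90/37 90 -3420/37 90/37 -3 -8 W
4 5/4 5/2 -15/4 5/4 -2 -8 S
final -2 -7 E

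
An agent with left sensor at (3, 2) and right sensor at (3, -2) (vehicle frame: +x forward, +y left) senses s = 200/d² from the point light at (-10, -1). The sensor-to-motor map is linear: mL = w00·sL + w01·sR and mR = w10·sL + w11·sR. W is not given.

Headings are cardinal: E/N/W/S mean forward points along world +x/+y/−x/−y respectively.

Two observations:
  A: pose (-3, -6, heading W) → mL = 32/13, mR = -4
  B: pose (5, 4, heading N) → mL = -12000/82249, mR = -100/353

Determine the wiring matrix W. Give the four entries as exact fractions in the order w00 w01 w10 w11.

obs A: pose=(-3,-6,W) → sL=40/13, sR=8, mL=32/13, mR=-4
obs B: pose=(5,4,N) → sL=200/233, sR=200/353, mL=-12000/82249, mR=-100/353
sensor matrix S = [[40/13, 8], [200/233, 200/353]]; det S = -5478400/1069237
solve [mL_A; mL_B] = S·[w00; w01] and [mR_A; mR_B] = S·[w10; w11]:
  w00 = -1/2, w01 = 1/2, w10 = 0, w11 = -1/2

-1/2 1/2 0 -1/2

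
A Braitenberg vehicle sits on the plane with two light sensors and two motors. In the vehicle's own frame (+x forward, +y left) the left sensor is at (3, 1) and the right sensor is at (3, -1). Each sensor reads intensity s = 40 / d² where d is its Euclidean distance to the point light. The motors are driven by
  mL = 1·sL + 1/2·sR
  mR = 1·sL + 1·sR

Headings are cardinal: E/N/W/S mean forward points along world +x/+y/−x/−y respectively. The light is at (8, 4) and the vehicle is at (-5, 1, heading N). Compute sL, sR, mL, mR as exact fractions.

10/49 5/18 605/1764 425/882

left sensor world pos  = (-6, 4); dL² = 196
right sensor world pos = (-4, 4); dR² = 144
sL = 40/196 = 10/49
sR = 40/144 = 5/18
mL = 1·sL + 1/2·sR = 605/1764
mR = 1·sL + 1·sR = 425/882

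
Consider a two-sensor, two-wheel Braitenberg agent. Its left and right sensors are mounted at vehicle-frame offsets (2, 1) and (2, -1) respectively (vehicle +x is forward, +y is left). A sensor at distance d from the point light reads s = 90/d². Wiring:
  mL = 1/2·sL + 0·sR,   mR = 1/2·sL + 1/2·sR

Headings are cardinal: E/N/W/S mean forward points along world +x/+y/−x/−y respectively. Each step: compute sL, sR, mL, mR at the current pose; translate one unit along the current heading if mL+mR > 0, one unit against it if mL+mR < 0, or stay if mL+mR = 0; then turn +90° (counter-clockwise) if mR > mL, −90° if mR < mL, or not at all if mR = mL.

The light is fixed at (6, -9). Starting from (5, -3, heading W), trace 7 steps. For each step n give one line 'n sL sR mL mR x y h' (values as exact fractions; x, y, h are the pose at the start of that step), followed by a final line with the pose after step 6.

n=0: pose=(5,-3,W); sL=45/17, sR=45/29; mL=45/34, mR=1035/493; mL+mR=3375/986 → advance +1; mR−mL=45/58 → turn +1·90°
n=1: pose=(4,-3,S); sL=90/17, sR=18/5; mL=45/17, mR=378/85; mL+mR=603/85 → advance +1; mR−mL=9/5 → turn +1·90°
n=2: pose=(4,-4,E); sL=5/2, sR=45/8; mL=5/4, mR=65/16; mL+mR=85/16 → advance +1; mR−mL=45/16 → turn +1·90°
n=3: pose=(5,-4,N); sL=90/53, sR=90/49; mL=45/53, mR=4590/2597; mL+mR=6795/2597 → advance +1; mR−mL=45/49 → turn +1·90°
n=4: pose=(5,-3,W); sL=45/17, sR=45/29; mL=45/34, mR=1035/493; mL+mR=3375/986 → advance +1; mR−mL=45/58 → turn +1·90°
n=5: pose=(4,-3,S); sL=90/17, sR=18/5; mL=45/17, mR=378/85; mL+mR=603/85 → advance +1; mR−mL=9/5 → turn +1·90°
n=6: pose=(4,-4,E); sL=5/2, sR=45/8; mL=5/4, mR=65/16; mL+mR=85/16 → advance +1; mR−mL=45/16 → turn +1·90°

0 45/17 45/29 45/34 1035/493 5 -3 W
1 90/17 18/5 45/17 378/85 4 -3 S
2 5/2 45/8 5/4 65/16 4 -4 E
3 90/53 90/49 45/53 4590/2597 5 -4 N
4 45/17 45/29 45/34 1035/493 5 -3 W
5 90/17 18/5 45/17 378/85 4 -3 S
6 5/2 45/8 5/4 65/16 4 -4 E
final 5 -4 N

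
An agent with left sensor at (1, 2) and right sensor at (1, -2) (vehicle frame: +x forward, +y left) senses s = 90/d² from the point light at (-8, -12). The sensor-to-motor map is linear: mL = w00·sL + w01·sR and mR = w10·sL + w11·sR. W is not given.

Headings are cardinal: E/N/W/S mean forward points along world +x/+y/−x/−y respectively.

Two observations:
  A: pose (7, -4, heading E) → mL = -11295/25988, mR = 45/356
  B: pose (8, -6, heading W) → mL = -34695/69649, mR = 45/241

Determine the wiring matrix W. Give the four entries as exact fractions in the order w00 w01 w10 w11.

-1/2 -1 1/2 0

obs A: pose=(7,-4,E) → sL=45/178, sR=45/146, mL=-11295/25988, mR=45/356
obs B: pose=(8,-6,W) → sL=90/241, sR=90/289, mL=-34695/69649, mR=45/241
sensor matrix S = [[45/178, 45/146], [90/241, 90/289]]; det S = -16459200/452509553
solve [mL_A; mL_B] = S·[w00; w01] and [mR_A; mR_B] = S·[w10; w11]:
  w00 = -1/2, w01 = -1, w10 = 1/2, w11 = 0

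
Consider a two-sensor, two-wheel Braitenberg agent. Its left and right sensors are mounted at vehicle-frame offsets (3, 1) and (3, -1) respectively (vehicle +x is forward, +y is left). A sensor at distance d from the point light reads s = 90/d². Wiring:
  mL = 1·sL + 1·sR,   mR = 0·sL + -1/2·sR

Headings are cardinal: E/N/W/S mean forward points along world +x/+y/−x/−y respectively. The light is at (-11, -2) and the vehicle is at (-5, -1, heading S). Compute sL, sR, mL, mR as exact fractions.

90/53 90/29 7380/1537 -45/29

left sensor world pos  = (-4, -4); dL² = 53
right sensor world pos = (-6, -4); dR² = 29
sL = 90/53 = 90/53
sR = 90/29 = 90/29
mL = 1·sL + 1·sR = 7380/1537
mR = 0·sL + -1/2·sR = -45/29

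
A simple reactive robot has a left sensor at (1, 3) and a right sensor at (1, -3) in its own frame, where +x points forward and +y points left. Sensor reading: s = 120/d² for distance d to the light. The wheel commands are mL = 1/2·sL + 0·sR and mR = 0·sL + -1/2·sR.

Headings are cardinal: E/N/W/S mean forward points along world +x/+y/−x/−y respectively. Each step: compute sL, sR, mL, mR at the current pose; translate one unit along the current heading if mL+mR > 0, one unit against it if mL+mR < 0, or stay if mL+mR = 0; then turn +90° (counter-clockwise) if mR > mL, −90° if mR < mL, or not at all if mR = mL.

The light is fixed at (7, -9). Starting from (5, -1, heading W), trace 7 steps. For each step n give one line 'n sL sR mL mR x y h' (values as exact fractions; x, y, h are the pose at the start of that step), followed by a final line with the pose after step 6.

0 60/17 12/13 30/17 -6/13 5 -1 W
1 40/39 40/27 20/39 -20/27 4 -1 N
2 15/13 6 15/26 -3 4 -2 E
3 120/37 24/17 60/37 -12/17 3 -2 S
4 60/17 60/53 30/17 -30/53 3 -3 W
5 120/113 120/53 60/113 -60/53 2 -3 N
6 3/2 6 3/4 -3 2 -4 E
final 1 -4 S

n=0: pose=(5,-1,W); sL=60/17, sR=12/13; mL=30/17, mR=-6/13; mL+mR=288/221 → advance +1; mR−mL=-492/221 → turn -1·90°
n=1: pose=(4,-1,N); sL=40/39, sR=40/27; mL=20/39, mR=-20/27; mL+mR=-80/351 → advance -1; mR−mL=-440/351 → turn -1·90°
n=2: pose=(4,-2,E); sL=15/13, sR=6; mL=15/26, mR=-3; mL+mR=-63/26 → advance -1; mR−mL=-93/26 → turn -1·90°
n=3: pose=(3,-2,S); sL=120/37, sR=24/17; mL=60/37, mR=-12/17; mL+mR=576/629 → advance +1; mR−mL=-1464/629 → turn -1·90°
n=4: pose=(3,-3,W); sL=60/17, sR=60/53; mL=30/17, mR=-30/53; mL+mR=1080/901 → advance +1; mR−mL=-2100/901 → turn -1·90°
n=5: pose=(2,-3,N); sL=120/113, sR=120/53; mL=60/113, mR=-60/53; mL+mR=-3600/5989 → advance -1; mR−mL=-9960/5989 → turn -1·90°
n=6: pose=(2,-4,E); sL=3/2, sR=6; mL=3/4, mR=-3; mL+mR=-9/4 → advance -1; mR−mL=-15/4 → turn -1·90°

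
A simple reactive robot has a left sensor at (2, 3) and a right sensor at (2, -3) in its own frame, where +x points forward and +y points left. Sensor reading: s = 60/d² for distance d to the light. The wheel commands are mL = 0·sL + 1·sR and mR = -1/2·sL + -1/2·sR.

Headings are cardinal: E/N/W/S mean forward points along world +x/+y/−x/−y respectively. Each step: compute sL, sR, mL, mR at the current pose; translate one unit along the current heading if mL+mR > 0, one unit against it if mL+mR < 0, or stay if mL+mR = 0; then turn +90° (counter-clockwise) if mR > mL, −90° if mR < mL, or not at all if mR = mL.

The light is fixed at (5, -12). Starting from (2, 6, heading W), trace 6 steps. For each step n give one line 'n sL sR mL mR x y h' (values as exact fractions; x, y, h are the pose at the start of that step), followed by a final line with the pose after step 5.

0 6/25 30/233 30/233 -1074/5825 2 6 W
1 12/85 60/401 60/401 -4956/34085 3 6 N
2 15/121 15/64 15/64 -2775/15488 3 7 E
3 60/293 12/61 12/61 -3588/17873 4 7 S
4 30/149 30/269 30/269 -6270/40081 4 8 W
5 60/493 60/493 60/493 -60/493 5 8 N
final 5 8 E

n=0: pose=(2,6,W); sL=6/25, sR=30/233; mL=30/233, mR=-1074/5825; mL+mR=-324/5825 → advance -1; mR−mL=-1824/5825 → turn -1·90°
n=1: pose=(3,6,N); sL=12/85, sR=60/401; mL=60/401, mR=-4956/34085; mL+mR=144/34085 → advance +1; mR−mL=-10056/34085 → turn -1·90°
n=2: pose=(3,7,E); sL=15/121, sR=15/64; mL=15/64, mR=-2775/15488; mL+mR=855/15488 → advance +1; mR−mL=-6405/15488 → turn -1·90°
n=3: pose=(4,7,S); sL=60/293, sR=12/61; mL=12/61, mR=-3588/17873; mL+mR=-72/17873 → advance -1; mR−mL=-7104/17873 → turn -1·90°
n=4: pose=(4,8,W); sL=30/149, sR=30/269; mL=30/269, mR=-6270/40081; mL+mR=-1800/40081 → advance -1; mR−mL=-10740/40081 → turn -1·90°
n=5: pose=(5,8,N); sL=60/493, sR=60/493; mL=60/493, mR=-60/493; mL+mR=0 → advance +0; mR−mL=-120/493 → turn -1·90°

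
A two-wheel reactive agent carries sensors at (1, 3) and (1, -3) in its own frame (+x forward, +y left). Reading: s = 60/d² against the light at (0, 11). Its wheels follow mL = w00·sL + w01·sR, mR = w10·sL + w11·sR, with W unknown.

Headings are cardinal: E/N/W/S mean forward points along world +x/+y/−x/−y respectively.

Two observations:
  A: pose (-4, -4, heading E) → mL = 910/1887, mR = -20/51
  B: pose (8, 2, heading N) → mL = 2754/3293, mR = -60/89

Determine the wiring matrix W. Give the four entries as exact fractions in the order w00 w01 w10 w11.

1 1/2 -1 0

obs A: pose=(-4,-4,E) → sL=20/51, sR=20/111, mL=910/1887, mR=-20/51
obs B: pose=(8,2,N) → sL=60/89, sR=12/37, mL=2754/3293, mR=-60/89
sensor matrix S = [[20/51, 20/111], [60/89, 12/37]]; det S = 320/55981
solve [mL_A; mL_B] = S·[w00; w01] and [mR_A; mR_B] = S·[w10; w11]:
  w00 = 1, w01 = 1/2, w10 = -1, w11 = 0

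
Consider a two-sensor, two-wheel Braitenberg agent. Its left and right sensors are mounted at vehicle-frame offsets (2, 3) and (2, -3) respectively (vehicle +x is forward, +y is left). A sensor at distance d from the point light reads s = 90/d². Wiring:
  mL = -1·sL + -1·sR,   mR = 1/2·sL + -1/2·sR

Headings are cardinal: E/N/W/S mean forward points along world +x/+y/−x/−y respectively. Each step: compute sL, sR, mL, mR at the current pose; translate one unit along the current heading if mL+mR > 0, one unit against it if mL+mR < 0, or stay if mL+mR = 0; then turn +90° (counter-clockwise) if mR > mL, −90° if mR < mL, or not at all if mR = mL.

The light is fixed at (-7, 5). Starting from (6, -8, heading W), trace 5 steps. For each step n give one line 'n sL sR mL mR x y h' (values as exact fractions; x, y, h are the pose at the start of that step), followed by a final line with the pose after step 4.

n=0: pose=(6,-8,W); sL=90/377, sR=90/221; mL=-4140/6409, mR=-540/6409; mL+mR=-360/493 → advance -1; mR−mL=3600/6409 → turn +1·90°
n=1: pose=(7,-8,S); sL=45/257, sR=45/173; mL=-19350/44461, mR=-1890/44461; mL+mR=-21240/44461 → advance -1; mR−mL=17460/44461 → turn +1·90°
n=2: pose=(7,-7,E); sL=90/337, sR=90/481; mL=-73620/162097, mR=6480/162097; mL+mR=-67140/162097 → advance -1; mR−mL=80100/162097 → turn +1·90°
n=3: pose=(6,-7,N); sL=9/20, sR=45/178; mL=-1251/1780, mR=351/3560; mL+mR=-2151/3560 → advance -1; mR−mL=2853/3560 → turn +1·90°
n=4: pose=(6,-8,W); sL=90/377, sR=90/221; mL=-4140/6409, mR=-540/6409; mL+mR=-360/493 → advance -1; mR−mL=3600/6409 → turn +1·90°

0 90/377 90/221 -4140/6409 -540/6409 6 -8 W
1 45/257 45/173 -19350/44461 -1890/44461 7 -8 S
2 90/337 90/481 -73620/162097 6480/162097 7 -7 E
3 9/20 45/178 -1251/1780 351/3560 6 -7 N
4 90/377 90/221 -4140/6409 -540/6409 6 -8 W
final 7 -8 S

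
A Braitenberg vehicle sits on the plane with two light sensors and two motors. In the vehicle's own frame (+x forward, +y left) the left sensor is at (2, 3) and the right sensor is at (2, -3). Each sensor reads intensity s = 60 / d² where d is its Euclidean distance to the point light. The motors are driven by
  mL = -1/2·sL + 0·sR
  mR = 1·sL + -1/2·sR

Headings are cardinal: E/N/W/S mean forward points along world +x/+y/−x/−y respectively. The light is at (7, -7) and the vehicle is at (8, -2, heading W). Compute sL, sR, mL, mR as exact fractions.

12 12/13 -6 150/13

left sensor world pos  = (6, -5); dL² = 5
right sensor world pos = (6, 1); dR² = 65
sL = 60/5 = 12
sR = 60/65 = 12/13
mL = -1/2·sL + 0·sR = -6
mR = 1·sL + -1/2·sR = 150/13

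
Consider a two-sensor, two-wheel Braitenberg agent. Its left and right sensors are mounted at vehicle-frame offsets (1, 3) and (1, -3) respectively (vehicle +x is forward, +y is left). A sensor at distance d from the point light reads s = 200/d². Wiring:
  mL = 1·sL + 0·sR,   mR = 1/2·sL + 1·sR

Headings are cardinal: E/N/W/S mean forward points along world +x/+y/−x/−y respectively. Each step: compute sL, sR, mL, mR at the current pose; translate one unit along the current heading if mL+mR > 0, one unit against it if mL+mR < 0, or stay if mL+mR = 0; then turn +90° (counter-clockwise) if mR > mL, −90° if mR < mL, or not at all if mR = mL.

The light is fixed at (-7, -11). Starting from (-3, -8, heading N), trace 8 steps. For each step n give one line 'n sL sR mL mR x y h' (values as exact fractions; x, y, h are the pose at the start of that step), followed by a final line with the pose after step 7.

0 200/17 40/13 200/17 1980/221 -3 -8 N
1 100/37 100/13 100/37 4350/481 -3 -7 E
2 200/29 200/89 200/29 14700/2581 -2 -7 N
3 2 5 2 6 -2 -6 E
4 40/9 200/117 40/9 460/117 -1 -6 N
5 20/13 100/29 20/13 1590/377 -1 -5 E
6 40/13 200/149 40/13 5580/1937 0 -5 N
7 50/41 5/2 50/41 255/82 0 -4 E
final 1 -4 N

n=0: pose=(-3,-8,N); sL=200/17, sR=40/13; mL=200/17, mR=1980/221; mL+mR=4580/221 → advance +1; mR−mL=-620/221 → turn -1·90°
n=1: pose=(-3,-7,E); sL=100/37, sR=100/13; mL=100/37, mR=4350/481; mL+mR=5650/481 → advance +1; mR−mL=3050/481 → turn +1·90°
n=2: pose=(-2,-7,N); sL=200/29, sR=200/89; mL=200/29, mR=14700/2581; mL+mR=32500/2581 → advance +1; mR−mL=-3100/2581 → turn -1·90°
n=3: pose=(-2,-6,E); sL=2, sR=5; mL=2, mR=6; mL+mR=8 → advance +1; mR−mL=4 → turn +1·90°
n=4: pose=(-1,-6,N); sL=40/9, sR=200/117; mL=40/9, mR=460/117; mL+mR=980/117 → advance +1; mR−mL=-20/39 → turn -1·90°
n=5: pose=(-1,-5,E); sL=20/13, sR=100/29; mL=20/13, mR=1590/377; mL+mR=2170/377 → advance +1; mR−mL=1010/377 → turn +1·90°
n=6: pose=(0,-5,N); sL=40/13, sR=200/149; mL=40/13, mR=5580/1937; mL+mR=11540/1937 → advance +1; mR−mL=-380/1937 → turn -1·90°
n=7: pose=(0,-4,E); sL=50/41, sR=5/2; mL=50/41, mR=255/82; mL+mR=355/82 → advance +1; mR−mL=155/82 → turn +1·90°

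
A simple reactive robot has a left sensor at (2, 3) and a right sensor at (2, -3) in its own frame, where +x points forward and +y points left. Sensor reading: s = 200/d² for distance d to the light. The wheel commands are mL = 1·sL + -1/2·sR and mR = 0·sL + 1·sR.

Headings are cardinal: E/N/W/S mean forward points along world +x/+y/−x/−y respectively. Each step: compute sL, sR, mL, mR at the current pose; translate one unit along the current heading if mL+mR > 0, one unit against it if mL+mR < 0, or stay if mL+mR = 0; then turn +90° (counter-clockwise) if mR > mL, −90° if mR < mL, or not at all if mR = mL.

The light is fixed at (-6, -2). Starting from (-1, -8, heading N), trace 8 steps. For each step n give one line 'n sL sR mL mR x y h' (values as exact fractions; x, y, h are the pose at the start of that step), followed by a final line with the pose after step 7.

n=0: pose=(-1,-8,N); sL=10, sR=5/2; mL=35/4, mR=5/2; mL+mR=45/4 → advance +1; mR−mL=-25/4 → turn -1·90°
n=1: pose=(-1,-7,E); sL=200/53, sR=200/113; mL=17300/5989, mR=200/113; mL+mR=27900/5989 → advance +1; mR−mL=-6700/5989 → turn -1·90°
n=2: pose=(0,-7,S); sL=20/13, sR=100/29; mL=-70/377, mR=100/29; mL+mR=1230/377 → advance +1; mR−mL=1370/377 → turn +1·90°
n=3: pose=(0,-8,E); sL=200/73, sR=40/29; mL=4340/2117, mR=40/29; mL+mR=7260/2117 → advance +1; mR−mL=-1420/2117 → turn -1·90°
n=4: pose=(1,-8,S); sL=50/41, sR=5/2; mL=-5/164, mR=5/2; mL+mR=405/164 → advance +1; mR−mL=415/164 → turn +1·90°
n=5: pose=(1,-9,E); sL=200/97, sR=200/181; mL=26500/17557, mR=200/181; mL+mR=45900/17557 → advance +1; mR−mL=-7100/17557 → turn -1·90°
n=6: pose=(2,-9,S); sL=100/101, sR=100/53; mL=250/5353, mR=100/53; mL+mR=10350/5353 → advance +1; mR−mL=9850/5353 → turn +1·90°
n=7: pose=(2,-10,E); sL=8/5, sR=200/221; mL=1268/1105, mR=200/221; mL+mR=2268/1105 → advance +1; mR−mL=-268/1105 → turn -1·90°

0 10 5/2 35/4 5/2 -1 -8 N
1 200/53 200/113 17300/5989 200/113 -1 -7 E
2 20/13 100/29 -70/377 100/29 0 -7 S
3 200/73 40/29 4340/2117 40/29 0 -8 E
4 50/41 5/2 -5/164 5/2 1 -8 S
5 200/97 200/181 26500/17557 200/181 1 -9 E
6 100/101 100/53 250/5353 100/53 2 -9 S
7 8/5 200/221 1268/1105 200/221 2 -10 E
final 3 -10 S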